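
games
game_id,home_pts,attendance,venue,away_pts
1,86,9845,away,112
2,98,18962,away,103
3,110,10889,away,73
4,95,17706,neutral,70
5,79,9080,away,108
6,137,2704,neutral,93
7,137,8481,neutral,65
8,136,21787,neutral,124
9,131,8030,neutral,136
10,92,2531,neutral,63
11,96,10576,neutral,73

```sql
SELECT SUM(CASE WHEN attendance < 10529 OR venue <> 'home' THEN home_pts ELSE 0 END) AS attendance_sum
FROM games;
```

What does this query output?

game_id=1: ✓ → 86
game_id=2: ✓ → 98
game_id=3: ✓ → 110
game_id=4: ✓ → 95
game_id=5: ✓ → 79
game_id=6: ✓ → 137
game_id=7: ✓ → 137
game_id=8: ✓ → 136
game_id=9: ✓ → 131
game_id=10: ✓ → 92
game_id=11: ✓ → 96
attendance_sum = 86 + 98 + 110 + 95 + 79 + 137 + 137 + 136 + 131 + 92 + 96 = 1197

1197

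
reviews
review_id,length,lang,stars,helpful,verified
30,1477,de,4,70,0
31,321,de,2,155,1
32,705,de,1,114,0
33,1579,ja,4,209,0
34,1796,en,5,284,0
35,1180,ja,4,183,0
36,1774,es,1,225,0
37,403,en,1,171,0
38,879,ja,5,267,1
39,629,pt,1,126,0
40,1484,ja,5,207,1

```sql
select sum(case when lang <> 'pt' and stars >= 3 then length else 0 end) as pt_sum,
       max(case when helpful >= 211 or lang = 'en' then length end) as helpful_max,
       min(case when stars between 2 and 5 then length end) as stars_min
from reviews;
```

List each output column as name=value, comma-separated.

pt_sum=8395, helpful_max=1796, stars_min=321

[pt_sum: lang <> 'pt' and stars >= 3]
review_id=30: ✓ → 1477
review_id=31: ✗
review_id=32: ✗
review_id=33: ✓ → 1579
review_id=34: ✓ → 1796
review_id=35: ✓ → 1180
review_id=36: ✗
review_id=37: ✗
review_id=38: ✓ → 879
review_id=39: ✗
review_id=40: ✓ → 1484
pt_sum = 1477 + 1579 + 1796 + 1180 + 879 + 1484 = 8395
—
[helpful_max: helpful >= 211 or lang = 'en']
review_id=30: ✗
review_id=31: ✗
review_id=32: ✗
review_id=33: ✗
review_id=34: ✓ → 1796
review_id=35: ✗
review_id=36: ✓ → 1774
review_id=37: ✓ → 403
review_id=38: ✓ → 879
review_id=39: ✗
review_id=40: ✗
helpful_max = MAX(1796, 1774, 403, 879) = 1796
—
[stars_min: stars between 2 and 5]
review_id=30: ✓ → 1477
review_id=31: ✓ → 321
review_id=32: ✗
review_id=33: ✓ → 1579
review_id=34: ✓ → 1796
review_id=35: ✓ → 1180
review_id=36: ✗
review_id=37: ✗
review_id=38: ✓ → 879
review_id=39: ✗
review_id=40: ✓ → 1484
stars_min = MIN(1477, 321, 1579, 1796, 1180, 879, 1484) = 321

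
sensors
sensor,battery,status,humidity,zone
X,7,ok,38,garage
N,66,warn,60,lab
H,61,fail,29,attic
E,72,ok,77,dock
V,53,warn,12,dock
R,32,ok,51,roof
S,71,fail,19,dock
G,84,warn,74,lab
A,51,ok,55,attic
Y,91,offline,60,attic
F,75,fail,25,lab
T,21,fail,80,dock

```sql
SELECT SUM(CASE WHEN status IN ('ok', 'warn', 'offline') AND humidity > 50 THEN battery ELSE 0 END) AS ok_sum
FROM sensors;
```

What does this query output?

396

sensor=X: ✗
sensor=N: ✓ → 66
sensor=H: ✗
sensor=E: ✓ → 72
sensor=V: ✗
sensor=R: ✓ → 32
sensor=S: ✗
sensor=G: ✓ → 84
sensor=A: ✓ → 51
sensor=Y: ✓ → 91
sensor=F: ✗
sensor=T: ✗
ok_sum = 66 + 72 + 32 + 84 + 51 + 91 = 396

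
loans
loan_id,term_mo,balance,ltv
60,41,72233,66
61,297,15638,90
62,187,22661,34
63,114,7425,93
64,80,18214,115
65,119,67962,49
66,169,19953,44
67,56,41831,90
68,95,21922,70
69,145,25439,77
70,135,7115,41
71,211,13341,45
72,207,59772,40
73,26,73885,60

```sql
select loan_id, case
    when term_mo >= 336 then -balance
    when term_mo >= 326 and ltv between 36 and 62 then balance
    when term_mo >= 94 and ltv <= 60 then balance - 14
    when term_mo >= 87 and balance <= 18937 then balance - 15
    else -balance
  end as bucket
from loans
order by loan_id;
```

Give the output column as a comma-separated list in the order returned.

loan_id=60: ELSE → -72233
loan_id=61: term_mo >= 87 and balance <= 18937 → 15623
loan_id=62: term_mo >= 94 and ltv <= 60 → 22647
loan_id=63: term_mo >= 87 and balance <= 18937 → 7410
loan_id=64: ELSE → -18214
loan_id=65: term_mo >= 94 and ltv <= 60 → 67948
loan_id=66: term_mo >= 94 and ltv <= 60 → 19939
loan_id=67: ELSE → -41831
loan_id=68: ELSE → -21922
loan_id=69: ELSE → -25439
loan_id=70: term_mo >= 94 and ltv <= 60 → 7101
loan_id=71: term_mo >= 94 and ltv <= 60 → 13327
loan_id=72: term_mo >= 94 and ltv <= 60 → 59758
loan_id=73: ELSE → -73885

-72233, 15623, 22647, 7410, -18214, 67948, 19939, -41831, -21922, -25439, 7101, 13327, 59758, -73885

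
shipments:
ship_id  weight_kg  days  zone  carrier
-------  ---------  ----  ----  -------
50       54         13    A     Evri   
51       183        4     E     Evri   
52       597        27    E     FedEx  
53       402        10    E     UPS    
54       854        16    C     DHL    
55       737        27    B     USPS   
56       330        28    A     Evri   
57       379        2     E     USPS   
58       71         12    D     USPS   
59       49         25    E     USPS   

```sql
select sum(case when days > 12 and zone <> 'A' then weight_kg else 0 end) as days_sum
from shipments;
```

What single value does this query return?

ship_id=50: ✗
ship_id=51: ✗
ship_id=52: ✓ → 597
ship_id=53: ✗
ship_id=54: ✓ → 854
ship_id=55: ✓ → 737
ship_id=56: ✗
ship_id=57: ✗
ship_id=58: ✗
ship_id=59: ✓ → 49
days_sum = 597 + 854 + 737 + 49 = 2237

2237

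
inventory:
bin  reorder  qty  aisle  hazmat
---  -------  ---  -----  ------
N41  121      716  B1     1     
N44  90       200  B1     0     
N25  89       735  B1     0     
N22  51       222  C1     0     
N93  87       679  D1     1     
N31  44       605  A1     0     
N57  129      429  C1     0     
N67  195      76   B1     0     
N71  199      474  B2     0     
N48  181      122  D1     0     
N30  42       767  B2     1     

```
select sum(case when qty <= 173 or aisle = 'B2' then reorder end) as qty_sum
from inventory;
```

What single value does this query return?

bin=N41: ✗
bin=N44: ✗
bin=N25: ✗
bin=N22: ✗
bin=N93: ✗
bin=N31: ✗
bin=N57: ✗
bin=N67: ✓ → 195
bin=N71: ✓ → 199
bin=N48: ✓ → 181
bin=N30: ✓ → 42
qty_sum = 195 + 199 + 181 + 42 = 617

617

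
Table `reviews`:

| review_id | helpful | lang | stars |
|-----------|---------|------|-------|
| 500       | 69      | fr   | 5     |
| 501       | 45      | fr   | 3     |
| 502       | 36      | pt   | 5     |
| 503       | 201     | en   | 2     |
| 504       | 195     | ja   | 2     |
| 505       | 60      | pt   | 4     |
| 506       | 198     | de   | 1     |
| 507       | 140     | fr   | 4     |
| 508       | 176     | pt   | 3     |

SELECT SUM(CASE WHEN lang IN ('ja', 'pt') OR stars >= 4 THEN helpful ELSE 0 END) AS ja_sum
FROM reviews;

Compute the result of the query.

676

review_id=500: ✓ → 69
review_id=501: ✗
review_id=502: ✓ → 36
review_id=503: ✗
review_id=504: ✓ → 195
review_id=505: ✓ → 60
review_id=506: ✗
review_id=507: ✓ → 140
review_id=508: ✓ → 176
ja_sum = 69 + 36 + 195 + 60 + 140 + 176 = 676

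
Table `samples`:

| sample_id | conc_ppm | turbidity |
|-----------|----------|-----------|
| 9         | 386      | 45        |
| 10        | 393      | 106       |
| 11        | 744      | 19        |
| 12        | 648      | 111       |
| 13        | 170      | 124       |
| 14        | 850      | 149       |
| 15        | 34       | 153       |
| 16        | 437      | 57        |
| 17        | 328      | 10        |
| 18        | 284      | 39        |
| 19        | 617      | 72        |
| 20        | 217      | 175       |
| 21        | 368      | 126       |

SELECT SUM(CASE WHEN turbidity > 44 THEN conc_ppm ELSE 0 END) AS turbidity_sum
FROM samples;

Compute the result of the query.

sample_id=9: ✓ → 386
sample_id=10: ✓ → 393
sample_id=11: ✗
sample_id=12: ✓ → 648
sample_id=13: ✓ → 170
sample_id=14: ✓ → 850
sample_id=15: ✓ → 34
sample_id=16: ✓ → 437
sample_id=17: ✗
sample_id=18: ✗
sample_id=19: ✓ → 617
sample_id=20: ✓ → 217
sample_id=21: ✓ → 368
turbidity_sum = 386 + 393 + 648 + 170 + 850 + 34 + 437 + 617 + 217 + 368 = 4120

4120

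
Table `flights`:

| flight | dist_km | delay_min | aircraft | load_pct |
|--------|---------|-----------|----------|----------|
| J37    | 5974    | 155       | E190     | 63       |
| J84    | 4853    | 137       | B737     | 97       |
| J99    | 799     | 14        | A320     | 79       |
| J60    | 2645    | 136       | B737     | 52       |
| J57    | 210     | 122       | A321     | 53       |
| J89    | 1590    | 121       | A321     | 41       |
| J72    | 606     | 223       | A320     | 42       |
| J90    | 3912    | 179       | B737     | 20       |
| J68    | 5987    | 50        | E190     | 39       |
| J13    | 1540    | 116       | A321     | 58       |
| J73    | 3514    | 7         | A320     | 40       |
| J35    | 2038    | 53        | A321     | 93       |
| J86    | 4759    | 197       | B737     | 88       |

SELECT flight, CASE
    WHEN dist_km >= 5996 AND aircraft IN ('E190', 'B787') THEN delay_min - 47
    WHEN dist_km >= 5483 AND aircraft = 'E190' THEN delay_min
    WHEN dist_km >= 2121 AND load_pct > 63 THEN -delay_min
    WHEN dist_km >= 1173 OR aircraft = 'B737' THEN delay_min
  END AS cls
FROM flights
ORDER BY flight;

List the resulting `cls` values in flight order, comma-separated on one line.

flight=J13: dist_km >= 1173 OR aircraft = 'B737' → 116
flight=J35: dist_km >= 1173 OR aircraft = 'B737' → 53
flight=J37: dist_km >= 5483 AND aircraft = 'E190' → 155
flight=J57: (no match → NULL) → NULL
flight=J60: dist_km >= 1173 OR aircraft = 'B737' → 136
flight=J68: dist_km >= 5483 AND aircraft = 'E190' → 50
flight=J72: (no match → NULL) → NULL
flight=J73: dist_km >= 1173 OR aircraft = 'B737' → 7
flight=J84: dist_km >= 2121 AND load_pct > 63 → -137
flight=J86: dist_km >= 2121 AND load_pct > 63 → -197
flight=J89: dist_km >= 1173 OR aircraft = 'B737' → 121
flight=J90: dist_km >= 1173 OR aircraft = 'B737' → 179
flight=J99: (no match → NULL) → NULL

116, 53, 155, NULL, 136, 50, NULL, 7, -137, -197, 121, 179, NULL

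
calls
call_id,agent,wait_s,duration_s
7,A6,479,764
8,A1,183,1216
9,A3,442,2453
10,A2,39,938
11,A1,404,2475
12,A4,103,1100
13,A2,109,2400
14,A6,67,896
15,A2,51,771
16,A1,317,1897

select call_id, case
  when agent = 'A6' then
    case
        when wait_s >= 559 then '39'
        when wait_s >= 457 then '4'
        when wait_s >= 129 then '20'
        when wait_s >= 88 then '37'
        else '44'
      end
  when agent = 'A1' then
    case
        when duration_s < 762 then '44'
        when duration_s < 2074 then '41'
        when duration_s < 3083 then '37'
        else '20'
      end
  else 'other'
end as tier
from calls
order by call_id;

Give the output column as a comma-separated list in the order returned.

4, 41, other, other, 37, other, other, 44, other, 41

call_id=7: agent='A6' → inner[wait_s >= 457] → 4
call_id=8: agent='A1' → inner[duration_s < 2074] → 41
call_id=9: agent='A3' → outer ELSE → other
call_id=10: agent='A2' → outer ELSE → other
call_id=11: agent='A1' → inner[duration_s < 3083] → 37
call_id=12: agent='A4' → outer ELSE → other
call_id=13: agent='A2' → outer ELSE → other
call_id=14: agent='A6' → inner[ELSE] → 44
call_id=15: agent='A2' → outer ELSE → other
call_id=16: agent='A1' → inner[duration_s < 2074] → 41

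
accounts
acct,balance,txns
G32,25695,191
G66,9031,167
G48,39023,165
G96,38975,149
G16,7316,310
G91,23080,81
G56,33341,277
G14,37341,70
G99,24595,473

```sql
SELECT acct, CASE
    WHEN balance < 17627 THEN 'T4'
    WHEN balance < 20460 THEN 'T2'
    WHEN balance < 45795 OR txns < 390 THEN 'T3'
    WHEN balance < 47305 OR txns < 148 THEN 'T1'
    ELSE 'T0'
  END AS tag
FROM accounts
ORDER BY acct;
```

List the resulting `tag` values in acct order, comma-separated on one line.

T3, T4, T3, T3, T3, T4, T3, T3, T3

acct=G14: balance < 45795 OR txns < 390 → T3
acct=G16: balance < 17627 → T4
acct=G32: balance < 45795 OR txns < 390 → T3
acct=G48: balance < 45795 OR txns < 390 → T3
acct=G56: balance < 45795 OR txns < 390 → T3
acct=G66: balance < 17627 → T4
acct=G91: balance < 45795 OR txns < 390 → T3
acct=G96: balance < 45795 OR txns < 390 → T3
acct=G99: balance < 45795 OR txns < 390 → T3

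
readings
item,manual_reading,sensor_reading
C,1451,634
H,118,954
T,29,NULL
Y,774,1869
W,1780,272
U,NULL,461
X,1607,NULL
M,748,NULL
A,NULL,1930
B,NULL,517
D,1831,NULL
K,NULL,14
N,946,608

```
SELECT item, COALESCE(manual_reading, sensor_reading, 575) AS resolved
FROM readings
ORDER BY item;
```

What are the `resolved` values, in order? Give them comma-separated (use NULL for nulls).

item=A: manual_reading=NULL, sensor_reading=1930 → 1930
item=B: manual_reading=NULL, sensor_reading=517 → 517
item=C: manual_reading=1451 → 1451
item=D: manual_reading=1831 → 1831
item=H: manual_reading=118 → 118
item=K: manual_reading=NULL, sensor_reading=14 → 14
item=M: manual_reading=748 → 748
item=N: manual_reading=946 → 946
item=T: manual_reading=29 → 29
item=U: manual_reading=NULL, sensor_reading=461 → 461
item=W: manual_reading=1780 → 1780
item=X: manual_reading=1607 → 1607
item=Y: manual_reading=774 → 774

1930, 517, 1451, 1831, 118, 14, 748, 946, 29, 461, 1780, 1607, 774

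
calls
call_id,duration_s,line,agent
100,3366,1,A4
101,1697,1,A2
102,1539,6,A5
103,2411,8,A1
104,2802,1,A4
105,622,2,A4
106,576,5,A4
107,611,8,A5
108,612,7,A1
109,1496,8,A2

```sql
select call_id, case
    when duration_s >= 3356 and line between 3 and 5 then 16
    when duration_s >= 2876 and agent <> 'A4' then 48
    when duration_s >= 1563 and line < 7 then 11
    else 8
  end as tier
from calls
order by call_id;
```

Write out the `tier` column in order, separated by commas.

call_id=100: duration_s >= 1563 and line < 7 → 11
call_id=101: duration_s >= 1563 and line < 7 → 11
call_id=102: ELSE → 8
call_id=103: ELSE → 8
call_id=104: duration_s >= 1563 and line < 7 → 11
call_id=105: ELSE → 8
call_id=106: ELSE → 8
call_id=107: ELSE → 8
call_id=108: ELSE → 8
call_id=109: ELSE → 8

11, 11, 8, 8, 11, 8, 8, 8, 8, 8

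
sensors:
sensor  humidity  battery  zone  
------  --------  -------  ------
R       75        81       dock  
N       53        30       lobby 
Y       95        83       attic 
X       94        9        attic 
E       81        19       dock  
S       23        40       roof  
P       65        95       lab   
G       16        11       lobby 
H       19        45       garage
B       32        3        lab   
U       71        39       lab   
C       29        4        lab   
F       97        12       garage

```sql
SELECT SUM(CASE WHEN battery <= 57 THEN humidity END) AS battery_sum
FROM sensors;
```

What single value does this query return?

515

sensor=R: ✗
sensor=N: ✓ → 53
sensor=Y: ✗
sensor=X: ✓ → 94
sensor=E: ✓ → 81
sensor=S: ✓ → 23
sensor=P: ✗
sensor=G: ✓ → 16
sensor=H: ✓ → 19
sensor=B: ✓ → 32
sensor=U: ✓ → 71
sensor=C: ✓ → 29
sensor=F: ✓ → 97
battery_sum = 53 + 94 + 81 + 23 + 16 + 19 + 32 + 71 + 29 + 97 = 515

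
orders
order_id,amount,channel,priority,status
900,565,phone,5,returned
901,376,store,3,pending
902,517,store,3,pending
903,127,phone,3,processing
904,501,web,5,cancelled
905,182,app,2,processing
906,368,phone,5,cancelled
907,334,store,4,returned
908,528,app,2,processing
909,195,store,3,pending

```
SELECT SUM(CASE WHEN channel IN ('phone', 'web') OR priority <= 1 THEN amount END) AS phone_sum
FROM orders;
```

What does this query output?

order_id=900: ✓ → 565
order_id=901: ✗
order_id=902: ✗
order_id=903: ✓ → 127
order_id=904: ✓ → 501
order_id=905: ✗
order_id=906: ✓ → 368
order_id=907: ✗
order_id=908: ✗
order_id=909: ✗
phone_sum = 565 + 127 + 501 + 368 = 1561

1561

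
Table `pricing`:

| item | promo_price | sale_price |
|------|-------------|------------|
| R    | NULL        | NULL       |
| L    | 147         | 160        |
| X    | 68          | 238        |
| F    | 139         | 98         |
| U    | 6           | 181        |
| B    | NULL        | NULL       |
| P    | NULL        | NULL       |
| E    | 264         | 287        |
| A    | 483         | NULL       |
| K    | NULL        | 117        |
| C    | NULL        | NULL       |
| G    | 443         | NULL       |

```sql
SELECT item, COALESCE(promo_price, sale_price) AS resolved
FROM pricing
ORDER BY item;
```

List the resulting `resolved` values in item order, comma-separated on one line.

483, NULL, NULL, 264, 139, 443, 117, 147, NULL, NULL, 6, 68

item=A: promo_price=483 → 483
item=B: promo_price=NULL, sale_price=NULL (all NULL) → NULL
item=C: promo_price=NULL, sale_price=NULL (all NULL) → NULL
item=E: promo_price=264 → 264
item=F: promo_price=139 → 139
item=G: promo_price=443 → 443
item=K: promo_price=NULL, sale_price=117 → 117
item=L: promo_price=147 → 147
item=P: promo_price=NULL, sale_price=NULL (all NULL) → NULL
item=R: promo_price=NULL, sale_price=NULL (all NULL) → NULL
item=U: promo_price=6 → 6
item=X: promo_price=68 → 68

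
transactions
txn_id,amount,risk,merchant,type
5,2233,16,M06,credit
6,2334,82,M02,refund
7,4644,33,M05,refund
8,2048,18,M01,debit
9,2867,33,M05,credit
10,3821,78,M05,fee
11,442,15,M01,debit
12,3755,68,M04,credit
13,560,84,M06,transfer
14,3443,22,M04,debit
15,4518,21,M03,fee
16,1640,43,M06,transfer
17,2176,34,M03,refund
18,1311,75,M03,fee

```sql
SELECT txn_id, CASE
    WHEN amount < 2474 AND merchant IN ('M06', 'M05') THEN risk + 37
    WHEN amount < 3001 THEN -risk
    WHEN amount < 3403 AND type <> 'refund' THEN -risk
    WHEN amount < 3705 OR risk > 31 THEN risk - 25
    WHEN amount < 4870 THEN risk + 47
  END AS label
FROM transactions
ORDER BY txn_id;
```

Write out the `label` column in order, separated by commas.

53, -82, 8, -18, -33, 53, -15, 43, 121, -3, 68, 80, -34, -75

txn_id=5: amount < 2474 AND merchant IN ('M06', 'M05') → 53
txn_id=6: amount < 3001 → -82
txn_id=7: amount < 3705 OR risk > 31 → 8
txn_id=8: amount < 3001 → -18
txn_id=9: amount < 3001 → -33
txn_id=10: amount < 3705 OR risk > 31 → 53
txn_id=11: amount < 3001 → -15
txn_id=12: amount < 3705 OR risk > 31 → 43
txn_id=13: amount < 2474 AND merchant IN ('M06', 'M05') → 121
txn_id=14: amount < 3705 OR risk > 31 → -3
txn_id=15: amount < 4870 → 68
txn_id=16: amount < 2474 AND merchant IN ('M06', 'M05') → 80
txn_id=17: amount < 3001 → -34
txn_id=18: amount < 3001 → -75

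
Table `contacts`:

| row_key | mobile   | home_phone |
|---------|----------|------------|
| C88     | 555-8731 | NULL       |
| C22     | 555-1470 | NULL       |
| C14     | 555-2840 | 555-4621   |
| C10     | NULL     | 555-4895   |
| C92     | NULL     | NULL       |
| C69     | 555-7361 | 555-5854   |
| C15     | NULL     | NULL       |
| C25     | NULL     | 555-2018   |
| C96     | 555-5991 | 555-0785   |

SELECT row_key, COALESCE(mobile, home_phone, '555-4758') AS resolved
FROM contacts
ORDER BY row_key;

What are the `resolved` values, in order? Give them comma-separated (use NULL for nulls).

row_key=C10: mobile=NULL, home_phone=555-4895 → 555-4895
row_key=C14: mobile=555-2840 → 555-2840
row_key=C15: mobile=NULL, home_phone=NULL, → literal 555-4758 → 555-4758
row_key=C22: mobile=555-1470 → 555-1470
row_key=C25: mobile=NULL, home_phone=555-2018 → 555-2018
row_key=C69: mobile=555-7361 → 555-7361
row_key=C88: mobile=555-8731 → 555-8731
row_key=C92: mobile=NULL, home_phone=NULL, → literal 555-4758 → 555-4758
row_key=C96: mobile=555-5991 → 555-5991

555-4895, 555-2840, 555-4758, 555-1470, 555-2018, 555-7361, 555-8731, 555-4758, 555-5991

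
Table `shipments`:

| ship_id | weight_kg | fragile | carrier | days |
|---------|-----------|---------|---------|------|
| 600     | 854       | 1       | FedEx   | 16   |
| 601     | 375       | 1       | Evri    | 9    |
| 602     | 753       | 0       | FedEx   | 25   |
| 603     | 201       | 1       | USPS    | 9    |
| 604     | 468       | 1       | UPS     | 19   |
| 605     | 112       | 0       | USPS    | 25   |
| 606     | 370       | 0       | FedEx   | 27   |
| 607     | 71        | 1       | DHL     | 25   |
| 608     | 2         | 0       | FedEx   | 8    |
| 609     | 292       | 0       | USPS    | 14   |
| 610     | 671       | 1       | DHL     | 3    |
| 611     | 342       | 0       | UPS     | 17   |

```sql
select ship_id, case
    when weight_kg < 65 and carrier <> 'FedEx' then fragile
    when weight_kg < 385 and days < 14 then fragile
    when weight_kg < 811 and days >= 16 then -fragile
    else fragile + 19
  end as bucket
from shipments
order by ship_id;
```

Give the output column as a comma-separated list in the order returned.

ship_id=600: ELSE → 20
ship_id=601: weight_kg < 385 and days < 14 → 1
ship_id=602: weight_kg < 811 and days >= 16 → 0
ship_id=603: weight_kg < 385 and days < 14 → 1
ship_id=604: weight_kg < 811 and days >= 16 → -1
ship_id=605: weight_kg < 811 and days >= 16 → 0
ship_id=606: weight_kg < 811 and days >= 16 → 0
ship_id=607: weight_kg < 811 and days >= 16 → -1
ship_id=608: weight_kg < 385 and days < 14 → 0
ship_id=609: ELSE → 19
ship_id=610: ELSE → 20
ship_id=611: weight_kg < 811 and days >= 16 → 0

20, 1, 0, 1, -1, 0, 0, -1, 0, 19, 20, 0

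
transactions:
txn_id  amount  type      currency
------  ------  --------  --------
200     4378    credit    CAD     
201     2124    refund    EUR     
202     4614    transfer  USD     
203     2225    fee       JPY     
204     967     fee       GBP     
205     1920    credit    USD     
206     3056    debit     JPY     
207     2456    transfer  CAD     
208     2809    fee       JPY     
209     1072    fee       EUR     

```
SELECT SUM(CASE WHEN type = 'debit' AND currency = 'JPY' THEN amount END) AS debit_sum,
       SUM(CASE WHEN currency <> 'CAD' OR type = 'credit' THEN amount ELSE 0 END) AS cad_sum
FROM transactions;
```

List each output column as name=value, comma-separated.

debit_sum=3056, cad_sum=23165

[debit_sum: type = 'debit' AND currency = 'JPY']
txn_id=200: ✗
txn_id=201: ✗
txn_id=202: ✗
txn_id=203: ✗
txn_id=204: ✗
txn_id=205: ✗
txn_id=206: ✓ → 3056
txn_id=207: ✗
txn_id=208: ✗
txn_id=209: ✗
debit_sum = 3056
—
[cad_sum: currency <> 'CAD' OR type = 'credit']
txn_id=200: ✓ → 4378
txn_id=201: ✓ → 2124
txn_id=202: ✓ → 4614
txn_id=203: ✓ → 2225
txn_id=204: ✓ → 967
txn_id=205: ✓ → 1920
txn_id=206: ✓ → 3056
txn_id=207: ✗
txn_id=208: ✓ → 2809
txn_id=209: ✓ → 1072
cad_sum = 4378 + 2124 + 4614 + 2225 + 967 + 1920 + 3056 + 2809 + 1072 = 23165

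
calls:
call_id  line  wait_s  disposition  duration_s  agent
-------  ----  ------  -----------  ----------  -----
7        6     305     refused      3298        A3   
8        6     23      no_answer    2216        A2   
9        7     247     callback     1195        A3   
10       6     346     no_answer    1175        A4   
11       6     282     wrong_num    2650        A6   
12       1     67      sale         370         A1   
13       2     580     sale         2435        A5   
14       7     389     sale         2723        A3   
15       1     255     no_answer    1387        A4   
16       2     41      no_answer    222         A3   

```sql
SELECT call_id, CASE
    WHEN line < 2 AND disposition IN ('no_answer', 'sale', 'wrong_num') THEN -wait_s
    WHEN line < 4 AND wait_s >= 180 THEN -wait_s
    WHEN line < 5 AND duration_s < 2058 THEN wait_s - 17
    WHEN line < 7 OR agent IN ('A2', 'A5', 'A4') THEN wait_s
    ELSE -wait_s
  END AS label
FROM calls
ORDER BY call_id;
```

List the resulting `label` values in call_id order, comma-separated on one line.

305, 23, -247, 346, 282, -67, -580, -389, -255, 24

call_id=7: line < 7 OR agent IN ('A2', 'A5', 'A4') → 305
call_id=8: line < 7 OR agent IN ('A2', 'A5', 'A4') → 23
call_id=9: ELSE → -247
call_id=10: line < 7 OR agent IN ('A2', 'A5', 'A4') → 346
call_id=11: line < 7 OR agent IN ('A2', 'A5', 'A4') → 282
call_id=12: line < 2 AND disposition IN ('no_answer', 'sale', 'wrong_num') → -67
call_id=13: line < 4 AND wait_s >= 180 → -580
call_id=14: ELSE → -389
call_id=15: line < 2 AND disposition IN ('no_answer', 'sale', 'wrong_num') → -255
call_id=16: line < 5 AND duration_s < 2058 → 24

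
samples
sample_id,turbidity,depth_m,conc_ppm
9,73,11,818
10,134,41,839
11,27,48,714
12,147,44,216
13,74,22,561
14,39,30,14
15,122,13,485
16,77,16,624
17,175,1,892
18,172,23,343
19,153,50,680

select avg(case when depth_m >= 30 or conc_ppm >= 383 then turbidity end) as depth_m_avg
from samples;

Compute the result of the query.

sample_id=9: ✓ → 73
sample_id=10: ✓ → 134
sample_id=11: ✓ → 27
sample_id=12: ✓ → 147
sample_id=13: ✓ → 74
sample_id=14: ✓ → 39
sample_id=15: ✓ → 122
sample_id=16: ✓ → 77
sample_id=17: ✓ → 175
sample_id=18: ✗
sample_id=19: ✓ → 153
depth_m_avg = (73 + 134 + 27 + 147 + 74 + 39 + 122 + 77 + 175 + 153) / 10 = 102.1

102.1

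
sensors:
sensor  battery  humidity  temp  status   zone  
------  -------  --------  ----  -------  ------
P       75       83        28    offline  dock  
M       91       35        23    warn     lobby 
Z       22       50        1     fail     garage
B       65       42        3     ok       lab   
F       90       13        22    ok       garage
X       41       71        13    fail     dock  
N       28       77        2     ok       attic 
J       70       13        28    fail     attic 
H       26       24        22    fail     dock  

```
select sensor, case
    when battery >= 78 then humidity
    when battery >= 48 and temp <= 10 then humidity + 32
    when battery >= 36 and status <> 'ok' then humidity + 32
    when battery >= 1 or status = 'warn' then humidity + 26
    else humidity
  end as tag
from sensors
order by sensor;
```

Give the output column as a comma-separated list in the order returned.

74, 13, 50, 45, 35, 103, 115, 103, 76

sensor=B: battery >= 48 and temp <= 10 → 74
sensor=F: battery >= 78 → 13
sensor=H: battery >= 1 or status = 'warn' → 50
sensor=J: battery >= 36 and status <> 'ok' → 45
sensor=M: battery >= 78 → 35
sensor=N: battery >= 1 or status = 'warn' → 103
sensor=P: battery >= 36 and status <> 'ok' → 115
sensor=X: battery >= 36 and status <> 'ok' → 103
sensor=Z: battery >= 1 or status = 'warn' → 76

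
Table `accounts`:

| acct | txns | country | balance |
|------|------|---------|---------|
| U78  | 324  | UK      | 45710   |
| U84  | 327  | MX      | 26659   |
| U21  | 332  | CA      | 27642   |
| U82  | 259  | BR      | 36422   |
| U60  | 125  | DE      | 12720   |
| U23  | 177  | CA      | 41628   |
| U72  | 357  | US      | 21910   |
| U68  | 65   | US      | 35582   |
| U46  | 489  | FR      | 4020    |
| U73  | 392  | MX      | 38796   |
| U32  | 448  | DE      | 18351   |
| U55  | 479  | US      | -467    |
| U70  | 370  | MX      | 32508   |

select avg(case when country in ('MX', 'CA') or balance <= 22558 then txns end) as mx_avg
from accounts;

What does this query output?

349.6

acct=U78: ✗
acct=U84: ✓ → 327
acct=U21: ✓ → 332
acct=U82: ✗
acct=U60: ✓ → 125
acct=U23: ✓ → 177
acct=U72: ✓ → 357
acct=U68: ✗
acct=U46: ✓ → 489
acct=U73: ✓ → 392
acct=U32: ✓ → 448
acct=U55: ✓ → 479
acct=U70: ✓ → 370
mx_avg = (327 + 332 + 125 + 177 + 357 + 489 + 392 + 448 + 479 + 370) / 10 = 349.6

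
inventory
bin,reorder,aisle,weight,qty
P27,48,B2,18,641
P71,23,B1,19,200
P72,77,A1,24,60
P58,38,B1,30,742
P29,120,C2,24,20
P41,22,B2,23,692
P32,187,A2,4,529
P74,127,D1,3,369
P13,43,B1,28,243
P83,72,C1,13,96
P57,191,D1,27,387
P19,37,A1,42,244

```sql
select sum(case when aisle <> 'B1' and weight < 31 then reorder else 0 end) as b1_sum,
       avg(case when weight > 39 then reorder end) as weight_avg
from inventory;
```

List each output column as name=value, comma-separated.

b1_sum=844, weight_avg=37

[b1_sum: aisle <> 'B1' and weight < 31]
bin=P27: ✓ → 48
bin=P71: ✗
bin=P72: ✓ → 77
bin=P58: ✗
bin=P29: ✓ → 120
bin=P41: ✓ → 22
bin=P32: ✓ → 187
bin=P74: ✓ → 127
bin=P13: ✗
bin=P83: ✓ → 72
bin=P57: ✓ → 191
bin=P19: ✗
b1_sum = 48 + 77 + 120 + 22 + 187 + 127 + 72 + 191 = 844
—
[weight_avg: weight > 39]
bin=P27: ✗
bin=P71: ✗
bin=P72: ✗
bin=P58: ✗
bin=P29: ✗
bin=P41: ✗
bin=P32: ✗
bin=P74: ✗
bin=P13: ✗
bin=P83: ✗
bin=P57: ✗
bin=P19: ✓ → 37
weight_avg = 37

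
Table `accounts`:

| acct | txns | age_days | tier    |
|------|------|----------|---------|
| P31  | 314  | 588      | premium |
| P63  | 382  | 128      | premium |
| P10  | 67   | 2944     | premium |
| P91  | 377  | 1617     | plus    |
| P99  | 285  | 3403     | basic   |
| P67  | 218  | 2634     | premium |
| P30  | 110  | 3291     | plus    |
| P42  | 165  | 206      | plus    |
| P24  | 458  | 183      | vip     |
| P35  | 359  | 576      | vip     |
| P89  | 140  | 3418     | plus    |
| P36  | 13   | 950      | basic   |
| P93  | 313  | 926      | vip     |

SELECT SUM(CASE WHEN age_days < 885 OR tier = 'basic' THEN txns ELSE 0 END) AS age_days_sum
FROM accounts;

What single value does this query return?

1976

acct=P31: ✓ → 314
acct=P63: ✓ → 382
acct=P10: ✗
acct=P91: ✗
acct=P99: ✓ → 285
acct=P67: ✗
acct=P30: ✗
acct=P42: ✓ → 165
acct=P24: ✓ → 458
acct=P35: ✓ → 359
acct=P89: ✗
acct=P36: ✓ → 13
acct=P93: ✗
age_days_sum = 314 + 382 + 285 + 165 + 458 + 359 + 13 = 1976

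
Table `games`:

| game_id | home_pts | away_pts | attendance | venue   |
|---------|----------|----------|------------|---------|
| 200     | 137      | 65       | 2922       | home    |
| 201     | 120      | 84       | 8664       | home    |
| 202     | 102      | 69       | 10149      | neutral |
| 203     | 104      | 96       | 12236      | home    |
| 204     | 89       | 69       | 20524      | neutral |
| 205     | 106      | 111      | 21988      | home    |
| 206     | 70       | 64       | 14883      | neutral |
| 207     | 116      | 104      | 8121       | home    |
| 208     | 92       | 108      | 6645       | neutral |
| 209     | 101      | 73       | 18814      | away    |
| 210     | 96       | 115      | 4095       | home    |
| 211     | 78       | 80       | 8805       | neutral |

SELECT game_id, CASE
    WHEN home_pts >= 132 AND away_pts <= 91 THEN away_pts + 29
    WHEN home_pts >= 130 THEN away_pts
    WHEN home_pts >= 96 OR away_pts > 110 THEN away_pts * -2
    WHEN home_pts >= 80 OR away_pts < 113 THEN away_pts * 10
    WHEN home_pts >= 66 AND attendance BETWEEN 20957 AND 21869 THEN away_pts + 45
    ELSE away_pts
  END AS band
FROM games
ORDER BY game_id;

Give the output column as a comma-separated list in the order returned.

game_id=200: home_pts >= 132 AND away_pts <= 91 → 94
game_id=201: home_pts >= 96 OR away_pts > 110 → -168
game_id=202: home_pts >= 96 OR away_pts > 110 → -138
game_id=203: home_pts >= 96 OR away_pts > 110 → -192
game_id=204: home_pts >= 80 OR away_pts < 113 → 690
game_id=205: home_pts >= 96 OR away_pts > 110 → -222
game_id=206: home_pts >= 80 OR away_pts < 113 → 640
game_id=207: home_pts >= 96 OR away_pts > 110 → -208
game_id=208: home_pts >= 80 OR away_pts < 113 → 1080
game_id=209: home_pts >= 96 OR away_pts > 110 → -146
game_id=210: home_pts >= 96 OR away_pts > 110 → -230
game_id=211: home_pts >= 80 OR away_pts < 113 → 800

94, -168, -138, -192, 690, -222, 640, -208, 1080, -146, -230, 800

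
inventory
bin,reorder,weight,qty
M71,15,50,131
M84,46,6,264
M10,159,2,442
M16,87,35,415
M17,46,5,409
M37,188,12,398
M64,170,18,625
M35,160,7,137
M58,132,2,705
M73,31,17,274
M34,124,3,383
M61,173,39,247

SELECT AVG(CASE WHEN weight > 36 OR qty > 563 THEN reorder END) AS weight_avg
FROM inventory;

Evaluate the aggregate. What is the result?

122.5

bin=M71: ✓ → 15
bin=M84: ✗
bin=M10: ✗
bin=M16: ✗
bin=M17: ✗
bin=M37: ✗
bin=M64: ✓ → 170
bin=M35: ✗
bin=M58: ✓ → 132
bin=M73: ✗
bin=M34: ✗
bin=M61: ✓ → 173
weight_avg = (15 + 170 + 132 + 173) / 4 = 122.5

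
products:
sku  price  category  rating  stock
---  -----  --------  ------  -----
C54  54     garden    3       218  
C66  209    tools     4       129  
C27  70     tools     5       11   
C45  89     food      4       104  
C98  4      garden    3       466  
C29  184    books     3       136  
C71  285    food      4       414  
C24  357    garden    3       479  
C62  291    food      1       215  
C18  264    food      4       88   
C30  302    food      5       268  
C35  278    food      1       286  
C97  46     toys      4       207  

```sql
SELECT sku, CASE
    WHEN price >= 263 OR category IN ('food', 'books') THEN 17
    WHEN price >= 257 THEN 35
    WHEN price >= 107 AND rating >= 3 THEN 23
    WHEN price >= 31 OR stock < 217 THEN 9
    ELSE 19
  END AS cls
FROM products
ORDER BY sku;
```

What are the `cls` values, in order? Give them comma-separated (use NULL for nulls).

17, 17, 9, 17, 17, 17, 17, 9, 17, 23, 17, 9, 19

sku=C18: price >= 263 OR category IN ('food', 'books') → 17
sku=C24: price >= 263 OR category IN ('food', 'books') → 17
sku=C27: price >= 31 OR stock < 217 → 9
sku=C29: price >= 263 OR category IN ('food', 'books') → 17
sku=C30: price >= 263 OR category IN ('food', 'books') → 17
sku=C35: price >= 263 OR category IN ('food', 'books') → 17
sku=C45: price >= 263 OR category IN ('food', 'books') → 17
sku=C54: price >= 31 OR stock < 217 → 9
sku=C62: price >= 263 OR category IN ('food', 'books') → 17
sku=C66: price >= 107 AND rating >= 3 → 23
sku=C71: price >= 263 OR category IN ('food', 'books') → 17
sku=C97: price >= 31 OR stock < 217 → 9
sku=C98: ELSE → 19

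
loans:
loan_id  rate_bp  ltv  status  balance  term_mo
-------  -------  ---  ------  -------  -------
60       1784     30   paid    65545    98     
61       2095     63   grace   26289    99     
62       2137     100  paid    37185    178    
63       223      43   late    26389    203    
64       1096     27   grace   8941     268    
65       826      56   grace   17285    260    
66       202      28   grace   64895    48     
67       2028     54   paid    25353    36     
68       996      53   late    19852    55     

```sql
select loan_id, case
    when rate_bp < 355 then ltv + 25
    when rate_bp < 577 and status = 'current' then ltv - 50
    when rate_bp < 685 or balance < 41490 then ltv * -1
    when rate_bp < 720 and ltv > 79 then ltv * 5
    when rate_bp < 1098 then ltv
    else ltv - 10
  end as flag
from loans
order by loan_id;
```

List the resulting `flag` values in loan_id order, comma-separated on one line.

loan_id=60: ELSE → 20
loan_id=61: rate_bp < 685 or balance < 41490 → -63
loan_id=62: rate_bp < 685 or balance < 41490 → -100
loan_id=63: rate_bp < 355 → 68
loan_id=64: rate_bp < 685 or balance < 41490 → -27
loan_id=65: rate_bp < 685 or balance < 41490 → -56
loan_id=66: rate_bp < 355 → 53
loan_id=67: rate_bp < 685 or balance < 41490 → -54
loan_id=68: rate_bp < 685 or balance < 41490 → -53

20, -63, -100, 68, -27, -56, 53, -54, -53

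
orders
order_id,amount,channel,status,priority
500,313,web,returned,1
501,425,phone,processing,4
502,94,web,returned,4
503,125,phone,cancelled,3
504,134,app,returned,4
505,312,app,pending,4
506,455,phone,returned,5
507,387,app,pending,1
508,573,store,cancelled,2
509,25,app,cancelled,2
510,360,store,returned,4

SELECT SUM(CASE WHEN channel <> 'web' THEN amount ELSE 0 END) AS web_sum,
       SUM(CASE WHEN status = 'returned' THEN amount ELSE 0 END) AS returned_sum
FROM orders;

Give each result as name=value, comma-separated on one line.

[web_sum: channel <> 'web']
order_id=500: ✗
order_id=501: ✓ → 425
order_id=502: ✗
order_id=503: ✓ → 125
order_id=504: ✓ → 134
order_id=505: ✓ → 312
order_id=506: ✓ → 455
order_id=507: ✓ → 387
order_id=508: ✓ → 573
order_id=509: ✓ → 25
order_id=510: ✓ → 360
web_sum = 425 + 125 + 134 + 312 + 455 + 387 + 573 + 25 + 360 = 2796
—
[returned_sum: status = 'returned']
order_id=500: ✓ → 313
order_id=501: ✗
order_id=502: ✓ → 94
order_id=503: ✗
order_id=504: ✓ → 134
order_id=505: ✗
order_id=506: ✓ → 455
order_id=507: ✗
order_id=508: ✗
order_id=509: ✗
order_id=510: ✓ → 360
returned_sum = 313 + 94 + 134 + 455 + 360 = 1356

web_sum=2796, returned_sum=1356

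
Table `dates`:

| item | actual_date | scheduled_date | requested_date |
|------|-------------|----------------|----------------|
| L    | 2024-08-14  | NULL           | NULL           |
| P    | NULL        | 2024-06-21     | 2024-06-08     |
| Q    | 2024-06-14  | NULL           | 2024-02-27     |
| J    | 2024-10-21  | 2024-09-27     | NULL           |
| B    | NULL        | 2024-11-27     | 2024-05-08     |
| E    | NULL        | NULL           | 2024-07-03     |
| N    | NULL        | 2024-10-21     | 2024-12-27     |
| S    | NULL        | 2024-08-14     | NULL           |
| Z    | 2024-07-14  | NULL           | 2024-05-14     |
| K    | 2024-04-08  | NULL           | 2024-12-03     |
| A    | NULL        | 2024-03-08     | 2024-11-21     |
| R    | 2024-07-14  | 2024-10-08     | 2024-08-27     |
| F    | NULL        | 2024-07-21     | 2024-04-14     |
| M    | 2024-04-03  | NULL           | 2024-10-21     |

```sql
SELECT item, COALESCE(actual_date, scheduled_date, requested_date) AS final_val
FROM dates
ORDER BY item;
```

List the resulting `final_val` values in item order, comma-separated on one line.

item=A: actual_date=NULL, scheduled_date=2024-03-08 → 2024-03-08
item=B: actual_date=NULL, scheduled_date=2024-11-27 → 2024-11-27
item=E: actual_date=NULL, scheduled_date=NULL, requested_date=2024-07-03 → 2024-07-03
item=F: actual_date=NULL, scheduled_date=2024-07-21 → 2024-07-21
item=J: actual_date=2024-10-21 → 2024-10-21
item=K: actual_date=2024-04-08 → 2024-04-08
item=L: actual_date=2024-08-14 → 2024-08-14
item=M: actual_date=2024-04-03 → 2024-04-03
item=N: actual_date=NULL, scheduled_date=2024-10-21 → 2024-10-21
item=P: actual_date=NULL, scheduled_date=2024-06-21 → 2024-06-21
item=Q: actual_date=2024-06-14 → 2024-06-14
item=R: actual_date=2024-07-14 → 2024-07-14
item=S: actual_date=NULL, scheduled_date=2024-08-14 → 2024-08-14
item=Z: actual_date=2024-07-14 → 2024-07-14

2024-03-08, 2024-11-27, 2024-07-03, 2024-07-21, 2024-10-21, 2024-04-08, 2024-08-14, 2024-04-03, 2024-10-21, 2024-06-21, 2024-06-14, 2024-07-14, 2024-08-14, 2024-07-14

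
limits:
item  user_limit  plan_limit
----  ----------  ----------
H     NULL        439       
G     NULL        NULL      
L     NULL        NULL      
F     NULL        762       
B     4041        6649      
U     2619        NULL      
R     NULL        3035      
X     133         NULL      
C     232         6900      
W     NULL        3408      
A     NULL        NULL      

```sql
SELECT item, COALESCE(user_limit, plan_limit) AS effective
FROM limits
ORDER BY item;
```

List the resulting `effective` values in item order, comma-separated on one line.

NULL, 4041, 232, 762, NULL, 439, NULL, 3035, 2619, 3408, 133

item=A: user_limit=NULL, plan_limit=NULL (all NULL) → NULL
item=B: user_limit=4041 → 4041
item=C: user_limit=232 → 232
item=F: user_limit=NULL, plan_limit=762 → 762
item=G: user_limit=NULL, plan_limit=NULL (all NULL) → NULL
item=H: user_limit=NULL, plan_limit=439 → 439
item=L: user_limit=NULL, plan_limit=NULL (all NULL) → NULL
item=R: user_limit=NULL, plan_limit=3035 → 3035
item=U: user_limit=2619 → 2619
item=W: user_limit=NULL, plan_limit=3408 → 3408
item=X: user_limit=133 → 133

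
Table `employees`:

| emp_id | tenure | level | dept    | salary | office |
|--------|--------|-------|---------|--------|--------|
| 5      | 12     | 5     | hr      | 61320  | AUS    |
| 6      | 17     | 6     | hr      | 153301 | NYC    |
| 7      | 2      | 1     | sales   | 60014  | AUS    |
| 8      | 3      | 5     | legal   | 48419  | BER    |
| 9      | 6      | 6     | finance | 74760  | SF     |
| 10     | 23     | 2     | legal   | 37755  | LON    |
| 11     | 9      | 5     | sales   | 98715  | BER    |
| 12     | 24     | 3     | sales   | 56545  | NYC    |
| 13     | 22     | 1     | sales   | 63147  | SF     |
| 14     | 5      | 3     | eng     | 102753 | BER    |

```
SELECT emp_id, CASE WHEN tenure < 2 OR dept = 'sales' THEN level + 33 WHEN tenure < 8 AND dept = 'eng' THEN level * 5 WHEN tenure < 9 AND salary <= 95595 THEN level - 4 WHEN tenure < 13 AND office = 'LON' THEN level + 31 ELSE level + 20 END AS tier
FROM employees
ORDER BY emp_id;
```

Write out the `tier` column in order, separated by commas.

25, 26, 34, 1, 2, 22, 38, 36, 34, 15

emp_id=5: ELSE → 25
emp_id=6: ELSE → 26
emp_id=7: tenure < 2 OR dept = 'sales' → 34
emp_id=8: tenure < 9 AND salary <= 95595 → 1
emp_id=9: tenure < 9 AND salary <= 95595 → 2
emp_id=10: ELSE → 22
emp_id=11: tenure < 2 OR dept = 'sales' → 38
emp_id=12: tenure < 2 OR dept = 'sales' → 36
emp_id=13: tenure < 2 OR dept = 'sales' → 34
emp_id=14: tenure < 8 AND dept = 'eng' → 15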